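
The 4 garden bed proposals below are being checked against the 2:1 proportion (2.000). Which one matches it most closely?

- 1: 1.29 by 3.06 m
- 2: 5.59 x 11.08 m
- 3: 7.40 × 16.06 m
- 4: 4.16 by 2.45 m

2

Ratios (long/short): 1 ≈ 2.372; 2 ≈ 1.982; 3 ≈ 2.170; 4 ≈ 1.698.
2:1 ≈ 2.000; option 2 is nearest (Δ 0.018).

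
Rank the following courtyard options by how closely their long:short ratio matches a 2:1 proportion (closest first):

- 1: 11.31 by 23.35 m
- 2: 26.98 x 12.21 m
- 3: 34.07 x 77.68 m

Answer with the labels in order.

1, 2, 3

Ratios: 1 = 23.35 / 11.31 ≈ 2.065; 2 = 26.98 / 12.21 ≈ 2.210; 3 = 77.68 / 34.07 ≈ 2.280.
|Δ from 2.000|: 1 0.065; 2 0.210; 3 0.280.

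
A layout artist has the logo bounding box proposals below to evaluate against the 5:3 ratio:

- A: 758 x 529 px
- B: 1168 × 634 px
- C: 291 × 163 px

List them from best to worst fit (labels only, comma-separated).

C, B, A

A: 758/529 ≈ 1.433 → |1.433 − 1.667| = 0.234
B: 1168/634 ≈ 1.842 → |1.842 − 1.667| = 0.175
C: 291/163 ≈ 1.785 → |1.785 − 1.667| = 0.118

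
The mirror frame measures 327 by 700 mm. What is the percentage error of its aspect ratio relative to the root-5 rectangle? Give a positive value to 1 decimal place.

Ratio = 700 / 327 ≈ 2.1407.
Ideal root-5 ≈ 2.2361. |2.1407 − 2.2361| / 2.2361 ≈ 4.27% → 4.3%.

4.3%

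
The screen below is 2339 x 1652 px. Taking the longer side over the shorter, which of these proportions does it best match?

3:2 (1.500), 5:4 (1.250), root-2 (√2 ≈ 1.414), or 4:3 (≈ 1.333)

Ratio = 2339 / 1652 ≈ 1.416.
Distances: 3:2 1.500 (Δ 0.084); 5:4 1.250 (Δ 0.166); root-2 1.414 (Δ 0.002); 4:3 1.333 (Δ 0.083).

root-2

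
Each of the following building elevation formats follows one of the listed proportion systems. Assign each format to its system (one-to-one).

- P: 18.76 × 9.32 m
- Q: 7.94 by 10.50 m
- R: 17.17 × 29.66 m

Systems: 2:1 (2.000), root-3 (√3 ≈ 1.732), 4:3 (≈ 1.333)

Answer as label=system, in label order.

P=2:1, Q=4:3, R=root-3

P = 18.76/9.32 ≈ 2.013 → 2:1 (2.000)
Q = 10.50/7.94 ≈ 1.322 → 4:3 (1.333)
R = 29.66/17.17 ≈ 1.727 → root-3 (1.732)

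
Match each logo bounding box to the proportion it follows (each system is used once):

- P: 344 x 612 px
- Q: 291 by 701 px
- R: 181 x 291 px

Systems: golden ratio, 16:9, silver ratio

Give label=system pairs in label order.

Ratios: P ≈ 1.779; Q ≈ 2.409; R ≈ 1.608.
Targets: golden ratio ≈ 1.618; 16:9 ≈ 1.778; silver ratio ≈ 2.414.

P=16:9, Q=silver ratio, R=golden ratio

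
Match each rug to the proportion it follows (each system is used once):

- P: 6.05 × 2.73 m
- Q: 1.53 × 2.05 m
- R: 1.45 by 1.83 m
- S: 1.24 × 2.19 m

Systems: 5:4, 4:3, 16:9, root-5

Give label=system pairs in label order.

P=root-5, Q=4:3, R=5:4, S=16:9

Ratios: P ≈ 2.216; Q ≈ 1.340; R ≈ 1.262; S ≈ 1.766.
Targets: 5:4 ≈ 1.250; 4:3 ≈ 1.333; 16:9 ≈ 1.778; root-5 ≈ 2.236.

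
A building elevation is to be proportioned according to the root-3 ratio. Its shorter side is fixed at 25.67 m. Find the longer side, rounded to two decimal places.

root-3 ≈ 1.73205.
Longer side = 25.67 × 1.73205 ≈ 44.4617 → 44.46 m.

44.46 m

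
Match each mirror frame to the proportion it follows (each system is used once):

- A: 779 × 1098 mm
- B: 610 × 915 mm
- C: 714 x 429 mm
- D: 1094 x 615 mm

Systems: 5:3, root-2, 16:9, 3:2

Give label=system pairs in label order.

A=root-2, B=3:2, C=5:3, D=16:9

Ratios: A ≈ 1.409; B ≈ 1.500; C ≈ 1.664; D ≈ 1.779.
Targets: 5:3 ≈ 1.667; root-2 ≈ 1.414; 16:9 ≈ 1.778; 3:2 ≈ 1.500.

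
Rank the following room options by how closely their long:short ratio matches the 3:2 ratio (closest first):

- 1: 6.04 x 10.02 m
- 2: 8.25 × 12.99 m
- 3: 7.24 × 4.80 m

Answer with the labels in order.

3, 2, 1

1: 10.02/6.04 ≈ 1.659 → |1.659 − 1.500| = 0.159
2: 12.99/8.25 ≈ 1.575 → |1.575 − 1.500| = 0.075
3: 7.24/4.80 ≈ 1.508 → |1.508 − 1.500| = 0.008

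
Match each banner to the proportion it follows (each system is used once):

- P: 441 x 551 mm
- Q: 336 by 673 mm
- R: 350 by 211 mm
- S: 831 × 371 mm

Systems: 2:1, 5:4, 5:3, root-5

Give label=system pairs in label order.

P=5:4, Q=2:1, R=5:3, S=root-5

P = 551/441 ≈ 1.249 → 5:4 (1.250)
Q = 673/336 ≈ 2.003 → 2:1 (2.000)
R = 350/211 ≈ 1.659 → 5:3 (1.667)
S = 831/371 ≈ 2.240 → root-5 (2.236)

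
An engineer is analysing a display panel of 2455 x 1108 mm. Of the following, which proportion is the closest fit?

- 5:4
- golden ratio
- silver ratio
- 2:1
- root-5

root-5

2455/1108 ≈ 2.216. Nearest candidates are root-5 (2.236, off by 0.020) and silver ratio (2.414, off by 0.198).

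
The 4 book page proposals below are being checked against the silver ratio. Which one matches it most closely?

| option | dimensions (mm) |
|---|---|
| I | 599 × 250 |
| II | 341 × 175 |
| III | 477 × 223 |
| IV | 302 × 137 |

Ratios (long/short): I ≈ 2.396; II ≈ 1.949; III ≈ 2.139; IV ≈ 2.204.
silver ratio ≈ 2.414; option I is nearest (Δ 0.018).

I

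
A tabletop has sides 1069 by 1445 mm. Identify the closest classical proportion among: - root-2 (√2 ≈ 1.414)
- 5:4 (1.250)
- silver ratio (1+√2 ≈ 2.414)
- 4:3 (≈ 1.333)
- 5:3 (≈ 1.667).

Ratio = 1445 / 1069 ≈ 1.352.
Distances: root-2 1.414 (Δ 0.062); 5:4 1.250 (Δ 0.102); silver ratio 2.414 (Δ 1.062); 4:3 1.333 (Δ 0.019); 5:3 1.667 (Δ 0.315).

4:3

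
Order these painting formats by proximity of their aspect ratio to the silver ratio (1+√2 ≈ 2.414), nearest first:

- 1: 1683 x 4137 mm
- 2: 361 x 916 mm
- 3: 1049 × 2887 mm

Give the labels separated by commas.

1, 2, 3

1: 4137/1683 ≈ 2.458 → |2.458 − 2.414| = 0.044
2: 916/361 ≈ 2.537 → |2.537 − 2.414| = 0.123
3: 2887/1049 ≈ 2.752 → |2.752 − 2.414| = 0.338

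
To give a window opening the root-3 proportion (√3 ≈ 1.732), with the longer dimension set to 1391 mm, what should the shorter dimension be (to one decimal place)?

root-3 ≈ 1.73205.
Shorter side = 1391 ÷ 1.73205 ≈ 803.095 → 803.1 mm.

803.1 mm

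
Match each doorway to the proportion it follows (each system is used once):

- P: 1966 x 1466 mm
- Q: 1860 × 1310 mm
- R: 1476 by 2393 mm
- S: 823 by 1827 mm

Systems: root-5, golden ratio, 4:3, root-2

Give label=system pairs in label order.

Ratios: P ≈ 1.341; Q ≈ 1.420; R ≈ 1.621; S ≈ 2.220.
Targets: root-5 ≈ 2.236; golden ratio ≈ 1.618; 4:3 ≈ 1.333; root-2 ≈ 1.414.

P=4:3, Q=root-2, R=golden ratio, S=root-5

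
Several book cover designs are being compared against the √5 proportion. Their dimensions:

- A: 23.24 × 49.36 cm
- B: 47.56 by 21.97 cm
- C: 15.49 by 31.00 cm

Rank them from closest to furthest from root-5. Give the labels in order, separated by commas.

B, A, C

Ratios: A = 49.36 / 23.24 ≈ 2.124; B = 47.56 / 21.97 ≈ 2.165; C = 31.00 / 15.49 ≈ 2.001.
|Δ from 2.236|: A 0.112; B 0.071; C 0.235.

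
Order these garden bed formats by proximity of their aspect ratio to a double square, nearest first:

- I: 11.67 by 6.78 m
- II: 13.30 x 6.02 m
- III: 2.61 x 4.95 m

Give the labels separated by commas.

III, II, I

I: 11.67/6.78 ≈ 1.721 → |1.721 − 2.000| = 0.279
II: 13.30/6.02 ≈ 2.209 → |2.209 − 2.000| = 0.209
III: 4.95/2.61 ≈ 1.897 → |1.897 − 2.000| = 0.103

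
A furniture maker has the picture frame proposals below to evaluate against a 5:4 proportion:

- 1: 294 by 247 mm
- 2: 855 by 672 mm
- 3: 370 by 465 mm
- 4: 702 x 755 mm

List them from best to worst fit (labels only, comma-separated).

1: 294/247 ≈ 1.190 → |1.190 − 1.250| = 0.060
2: 855/672 ≈ 1.272 → |1.272 − 1.250| = 0.022
3: 465/370 ≈ 1.257 → |1.257 − 1.250| = 0.007
4: 755/702 ≈ 1.075 → |1.075 − 1.250| = 0.175

3, 2, 1, 4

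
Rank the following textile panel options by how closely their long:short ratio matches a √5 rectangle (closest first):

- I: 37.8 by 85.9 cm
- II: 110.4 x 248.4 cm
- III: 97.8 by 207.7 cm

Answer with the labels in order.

II, I, III

Ratios: I = 85.9 / 37.8 ≈ 2.272; II = 248.4 / 110.4 ≈ 2.250; III = 207.7 / 97.8 ≈ 2.124.
|Δ from 2.236|: I 0.036; II 0.014; III 0.112.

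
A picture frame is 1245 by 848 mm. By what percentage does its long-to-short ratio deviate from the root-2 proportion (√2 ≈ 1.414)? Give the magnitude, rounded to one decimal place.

3.8%

Ratio = 1245 / 848 ≈ 1.4682.
Ideal root-2 ≈ 1.4142. |1.4682 − 1.4142| / 1.4142 ≈ 3.82% → 3.8%.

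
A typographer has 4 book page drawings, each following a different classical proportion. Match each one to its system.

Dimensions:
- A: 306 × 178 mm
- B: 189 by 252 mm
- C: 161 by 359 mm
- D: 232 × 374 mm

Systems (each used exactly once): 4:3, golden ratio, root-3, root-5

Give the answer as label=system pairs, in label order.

A=root-3, B=4:3, C=root-5, D=golden ratio

Ratios: A ≈ 1.719; B ≈ 1.333; C ≈ 2.230; D ≈ 1.612.
Targets: 4:3 ≈ 1.333; golden ratio ≈ 1.618; root-3 ≈ 1.732; root-5 ≈ 2.236.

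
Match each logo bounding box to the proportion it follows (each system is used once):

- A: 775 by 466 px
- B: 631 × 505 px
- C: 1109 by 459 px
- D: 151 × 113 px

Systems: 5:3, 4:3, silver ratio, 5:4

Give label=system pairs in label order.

Ratios: A ≈ 1.663; B ≈ 1.250; C ≈ 2.416; D ≈ 1.336.
Targets: 5:3 ≈ 1.667; 4:3 ≈ 1.333; silver ratio ≈ 2.414; 5:4 ≈ 1.250.

A=5:3, B=5:4, C=silver ratio, D=4:3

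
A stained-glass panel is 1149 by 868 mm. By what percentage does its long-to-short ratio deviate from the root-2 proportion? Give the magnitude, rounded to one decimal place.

Ratio = 1149 / 868 ≈ 1.3237.
Ideal root-2 ≈ 1.4142. |1.3237 − 1.4142| / 1.4142 ≈ 6.40% → 6.4%.

6.4%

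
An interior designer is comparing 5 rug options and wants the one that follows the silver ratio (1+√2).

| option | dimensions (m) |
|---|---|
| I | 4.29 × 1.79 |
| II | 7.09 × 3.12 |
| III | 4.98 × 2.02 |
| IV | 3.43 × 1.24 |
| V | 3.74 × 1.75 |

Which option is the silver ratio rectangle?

I

Target silver ratio ≈ 2.414.
I: 2.397 (Δ0.017)  II: 2.272 (Δ0.142)  III: 2.465 (Δ0.051)  IV: 2.766 (Δ0.352)  V: 2.137 (Δ0.277)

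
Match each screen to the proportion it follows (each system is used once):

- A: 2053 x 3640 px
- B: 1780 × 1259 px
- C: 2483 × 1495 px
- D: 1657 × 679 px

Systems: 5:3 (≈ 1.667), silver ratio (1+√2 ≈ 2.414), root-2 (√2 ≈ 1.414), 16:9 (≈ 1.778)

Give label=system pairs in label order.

A=16:9, B=root-2, C=5:3, D=silver ratio

Ratios: A ≈ 1.773; B ≈ 1.414; C ≈ 1.661; D ≈ 2.440.
Targets: 5:3 ≈ 1.667; silver ratio ≈ 2.414; root-2 ≈ 1.414; 16:9 ≈ 1.778.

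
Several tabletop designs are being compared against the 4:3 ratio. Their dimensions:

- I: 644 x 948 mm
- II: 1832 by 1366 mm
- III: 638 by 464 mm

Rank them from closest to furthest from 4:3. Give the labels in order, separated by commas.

Ratios: I = 948 / 644 ≈ 1.472; II = 1832 / 1366 ≈ 1.341; III = 638 / 464 ≈ 1.375.
|Δ from 1.333|: I 0.139; II 0.008; III 0.042.

II, III, I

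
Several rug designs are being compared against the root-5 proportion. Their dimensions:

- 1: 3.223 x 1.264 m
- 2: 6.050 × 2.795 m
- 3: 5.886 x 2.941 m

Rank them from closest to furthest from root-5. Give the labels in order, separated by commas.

Ratios: 1 = 3.223 / 1.264 ≈ 2.550; 2 = 6.050 / 2.795 ≈ 2.165; 3 = 5.886 / 2.941 ≈ 2.001.
|Δ from 2.236|: 1 0.314; 2 0.071; 3 0.235.

2, 3, 1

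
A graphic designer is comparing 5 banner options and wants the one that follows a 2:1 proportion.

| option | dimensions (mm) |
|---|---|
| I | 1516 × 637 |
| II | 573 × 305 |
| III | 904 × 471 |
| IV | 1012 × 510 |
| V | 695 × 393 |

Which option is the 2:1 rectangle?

Target 2:1 ≈ 2.000.
I: 2.380 (Δ0.380)  II: 1.879 (Δ0.121)  III: 1.919 (Δ0.081)  IV: 1.984 (Δ0.016)  V: 1.768 (Δ0.232)

IV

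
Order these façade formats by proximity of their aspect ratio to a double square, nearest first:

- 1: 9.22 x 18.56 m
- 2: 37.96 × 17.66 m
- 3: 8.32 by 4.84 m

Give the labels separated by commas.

1, 2, 3

Ratios: 1 = 18.56 / 9.22 ≈ 2.013; 2 = 37.96 / 17.66 ≈ 2.149; 3 = 8.32 / 4.84 ≈ 1.719.
|Δ from 2.000|: 1 0.013; 2 0.149; 3 0.281.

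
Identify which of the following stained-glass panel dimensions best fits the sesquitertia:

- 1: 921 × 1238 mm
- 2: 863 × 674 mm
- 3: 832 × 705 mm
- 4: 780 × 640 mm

Target 4:3 ≈ 1.333.
1: 1.344 (Δ0.011)  2: 1.280 (Δ0.053)  3: 1.180 (Δ0.153)  4: 1.219 (Δ0.114)

1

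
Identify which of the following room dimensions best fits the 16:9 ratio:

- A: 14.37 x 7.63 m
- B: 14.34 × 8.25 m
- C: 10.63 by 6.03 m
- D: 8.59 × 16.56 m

C

Target 16:9 ≈ 1.778.
A: 1.883 (Δ0.105)  B: 1.738 (Δ0.040)  C: 1.763 (Δ0.015)  D: 1.928 (Δ0.150)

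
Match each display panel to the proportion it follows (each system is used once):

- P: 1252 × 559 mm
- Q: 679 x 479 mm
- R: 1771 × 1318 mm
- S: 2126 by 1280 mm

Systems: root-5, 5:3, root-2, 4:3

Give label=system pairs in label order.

Ratios: P ≈ 2.240; Q ≈ 1.418; R ≈ 1.344; S ≈ 1.661.
Targets: root-5 ≈ 2.236; 5:3 ≈ 1.667; root-2 ≈ 1.414; 4:3 ≈ 1.333.

P=root-5, Q=root-2, R=4:3, S=5:3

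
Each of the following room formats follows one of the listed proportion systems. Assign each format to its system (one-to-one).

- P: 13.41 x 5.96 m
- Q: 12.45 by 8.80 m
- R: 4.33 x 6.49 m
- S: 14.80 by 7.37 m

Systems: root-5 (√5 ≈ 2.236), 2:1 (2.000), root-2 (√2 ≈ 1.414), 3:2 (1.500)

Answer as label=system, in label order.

P = 13.41/5.96 ≈ 2.250 → root-5 (2.236)
Q = 12.45/8.80 ≈ 1.415 → root-2 (1.414)
R = 6.49/4.33 ≈ 1.499 → 3:2 (1.500)
S = 14.80/7.37 ≈ 2.008 → 2:1 (2.000)

P=root-5, Q=root-2, R=3:2, S=2:1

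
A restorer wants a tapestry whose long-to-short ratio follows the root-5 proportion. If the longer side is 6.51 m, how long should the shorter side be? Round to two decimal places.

2.91 m

root-5 ≈ 2.23607.
Shorter side = 6.51 ÷ 2.23607 ≈ 2.9114 → 2.91 m.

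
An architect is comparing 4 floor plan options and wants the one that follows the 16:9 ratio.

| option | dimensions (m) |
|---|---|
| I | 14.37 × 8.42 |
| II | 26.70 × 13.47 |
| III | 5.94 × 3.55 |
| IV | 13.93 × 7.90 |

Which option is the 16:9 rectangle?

Ratios (long/short): I ≈ 1.707; II ≈ 1.982; III ≈ 1.673; IV ≈ 1.763.
16:9 ≈ 1.778; option IV is nearest (Δ 0.015).

IV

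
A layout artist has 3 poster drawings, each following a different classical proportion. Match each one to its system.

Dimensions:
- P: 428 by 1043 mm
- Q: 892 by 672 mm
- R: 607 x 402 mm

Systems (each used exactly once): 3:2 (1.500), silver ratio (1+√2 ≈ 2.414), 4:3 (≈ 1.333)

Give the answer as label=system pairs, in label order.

P = 1043/428 ≈ 2.437 → silver ratio (2.414)
Q = 892/672 ≈ 1.327 → 4:3 (1.333)
R = 607/402 ≈ 1.510 → 3:2 (1.500)

P=silver ratio, Q=4:3, R=3:2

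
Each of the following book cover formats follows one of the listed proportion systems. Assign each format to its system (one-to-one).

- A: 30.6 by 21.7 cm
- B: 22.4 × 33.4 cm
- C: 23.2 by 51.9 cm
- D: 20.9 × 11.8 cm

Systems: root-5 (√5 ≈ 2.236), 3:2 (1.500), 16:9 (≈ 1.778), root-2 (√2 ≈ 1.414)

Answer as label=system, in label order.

A = 30.6/21.7 ≈ 1.410 → root-2 (1.414)
B = 33.4/22.4 ≈ 1.491 → 3:2 (1.500)
C = 51.9/23.2 ≈ 2.237 → root-5 (2.236)
D = 20.9/11.8 ≈ 1.771 → 16:9 (1.778)

A=root-2, B=3:2, C=root-5, D=16:9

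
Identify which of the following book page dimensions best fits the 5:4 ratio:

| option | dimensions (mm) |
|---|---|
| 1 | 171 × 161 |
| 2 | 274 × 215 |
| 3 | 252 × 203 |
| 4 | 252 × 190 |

Target 5:4 ≈ 1.250.
1: 1.062 (Δ0.188)  2: 1.274 (Δ0.024)  3: 1.241 (Δ0.009)  4: 1.326 (Δ0.076)

3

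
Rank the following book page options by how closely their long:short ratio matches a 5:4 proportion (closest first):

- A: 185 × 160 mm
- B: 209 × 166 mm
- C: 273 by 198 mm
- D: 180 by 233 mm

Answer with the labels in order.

A: 185/160 ≈ 1.156 → |1.156 − 1.250| = 0.094
B: 209/166 ≈ 1.259 → |1.259 − 1.250| = 0.009
C: 273/198 ≈ 1.379 → |1.379 − 1.250| = 0.129
D: 233/180 ≈ 1.294 → |1.294 − 1.250| = 0.044

B, D, A, C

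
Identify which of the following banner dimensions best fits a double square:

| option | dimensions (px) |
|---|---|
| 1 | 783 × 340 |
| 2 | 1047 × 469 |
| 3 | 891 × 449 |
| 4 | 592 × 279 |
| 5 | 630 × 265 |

Target 2:1 ≈ 2.000.
1: 2.303 (Δ0.303)  2: 2.232 (Δ0.232)  3: 1.984 (Δ0.016)  4: 2.122 (Δ0.122)  5: 2.377 (Δ0.377)

3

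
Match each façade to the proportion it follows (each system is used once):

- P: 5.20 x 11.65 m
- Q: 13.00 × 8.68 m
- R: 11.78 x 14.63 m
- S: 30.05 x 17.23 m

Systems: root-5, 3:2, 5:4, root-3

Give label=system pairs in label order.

Ratios: P ≈ 2.240; Q ≈ 1.498; R ≈ 1.242; S ≈ 1.744.
Targets: root-5 ≈ 2.236; 3:2 ≈ 1.500; 5:4 ≈ 1.250; root-3 ≈ 1.732.

P=root-5, Q=3:2, R=5:4, S=root-3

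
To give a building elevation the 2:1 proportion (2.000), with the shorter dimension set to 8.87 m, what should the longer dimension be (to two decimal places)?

17.74 m

2:1 = 2.00000.
Longer side = 8.87 × 2.00000 ≈ 17.7400 → 17.74 m.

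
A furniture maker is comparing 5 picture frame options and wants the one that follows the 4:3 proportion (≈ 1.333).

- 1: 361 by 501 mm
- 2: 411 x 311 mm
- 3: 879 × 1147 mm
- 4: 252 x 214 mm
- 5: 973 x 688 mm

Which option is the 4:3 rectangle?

Target 4:3 ≈ 1.333.
1: 1.388 (Δ0.055)  2: 1.322 (Δ0.011)  3: 1.305 (Δ0.028)  4: 1.178 (Δ0.155)  5: 1.414 (Δ0.081)

2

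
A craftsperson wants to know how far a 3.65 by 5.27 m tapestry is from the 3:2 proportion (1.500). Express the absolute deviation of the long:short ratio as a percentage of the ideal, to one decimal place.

3.7%

Ratio = 5.27 / 3.65 ≈ 1.4438.
Ideal 3:2 = 1.5000. |1.4438 − 1.5000| / 1.5000 ≈ 3.75% → 3.7%.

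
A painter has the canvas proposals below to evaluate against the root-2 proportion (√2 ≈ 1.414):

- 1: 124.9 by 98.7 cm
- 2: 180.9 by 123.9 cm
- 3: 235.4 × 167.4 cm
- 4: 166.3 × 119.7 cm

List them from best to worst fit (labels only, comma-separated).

1: 124.9/98.7 ≈ 1.265 → |1.265 − 1.414| = 0.149
2: 180.9/123.9 ≈ 1.460 → |1.460 − 1.414| = 0.046
3: 235.4/167.4 ≈ 1.406 → |1.406 − 1.414| = 0.008
4: 166.3/119.7 ≈ 1.389 → |1.389 − 1.414| = 0.025

3, 4, 2, 1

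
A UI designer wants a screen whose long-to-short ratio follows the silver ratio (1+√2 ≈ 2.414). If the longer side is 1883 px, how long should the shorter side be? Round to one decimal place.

780.0 px

silver ratio ≈ 2.41421.
Shorter side = 1883 ÷ 2.41421 ≈ 779.965 → 780.0 px.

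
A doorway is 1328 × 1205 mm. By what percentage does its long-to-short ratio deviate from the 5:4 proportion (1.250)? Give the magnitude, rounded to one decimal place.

Ratio = 1328 / 1205 ≈ 1.1021.
Ideal 5:4 = 1.2500. |1.1021 − 1.2500| / 1.2500 ≈ 11.83% → 11.8%.

11.8%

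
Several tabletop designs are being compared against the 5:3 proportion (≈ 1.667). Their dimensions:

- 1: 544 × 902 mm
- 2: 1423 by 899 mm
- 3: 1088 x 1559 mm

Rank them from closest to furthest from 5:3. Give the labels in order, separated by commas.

Ratios: 1 = 902 / 544 ≈ 1.658; 2 = 1423 / 899 ≈ 1.583; 3 = 1559 / 1088 ≈ 1.433.
|Δ from 1.667|: 1 0.009; 2 0.084; 3 0.234.

1, 2, 3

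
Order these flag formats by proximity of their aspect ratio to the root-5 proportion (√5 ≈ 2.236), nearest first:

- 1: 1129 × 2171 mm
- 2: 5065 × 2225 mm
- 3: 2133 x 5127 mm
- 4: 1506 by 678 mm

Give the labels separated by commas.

Ratios: 1 = 2171 / 1129 ≈ 1.923; 2 = 5065 / 2225 ≈ 2.276; 3 = 5127 / 2133 ≈ 2.404; 4 = 1506 / 678 ≈ 2.221.
|Δ from 2.236|: 1 0.313; 2 0.040; 3 0.168; 4 0.015.

4, 2, 3, 1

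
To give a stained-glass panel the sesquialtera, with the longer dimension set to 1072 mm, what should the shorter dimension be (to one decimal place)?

3:2 = 1.50000.
Shorter side = 1072 ÷ 1.50000 ≈ 714.667 → 714.7 mm.

714.7 mm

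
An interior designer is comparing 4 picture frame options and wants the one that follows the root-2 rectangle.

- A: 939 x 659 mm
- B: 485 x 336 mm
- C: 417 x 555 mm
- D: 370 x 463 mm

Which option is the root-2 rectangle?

A

Ratios (long/short): A ≈ 1.425; B ≈ 1.443; C ≈ 1.331; D ≈ 1.251.
root-2 ≈ 1.414; option A is nearest (Δ 0.011).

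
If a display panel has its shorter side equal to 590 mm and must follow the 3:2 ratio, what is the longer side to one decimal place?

885.0 mm

3:2 = 1.50000.
Longer side = 590 × 1.50000 ≈ 885.000 → 885.0 mm.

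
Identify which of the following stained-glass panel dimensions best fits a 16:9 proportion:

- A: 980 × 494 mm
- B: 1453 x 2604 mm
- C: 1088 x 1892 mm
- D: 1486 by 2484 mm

B

Target 16:9 ≈ 1.778.
A: 1.984 (Δ0.206)  B: 1.792 (Δ0.014)  C: 1.739 (Δ0.039)  D: 1.672 (Δ0.106)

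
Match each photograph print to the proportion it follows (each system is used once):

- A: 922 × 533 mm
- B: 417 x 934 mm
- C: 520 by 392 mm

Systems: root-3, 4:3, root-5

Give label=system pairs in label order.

Ratios: A ≈ 1.730; B ≈ 2.240; C ≈ 1.327.
Targets: root-3 ≈ 1.732; 4:3 ≈ 1.333; root-5 ≈ 2.236.

A=root-3, B=root-5, C=4:3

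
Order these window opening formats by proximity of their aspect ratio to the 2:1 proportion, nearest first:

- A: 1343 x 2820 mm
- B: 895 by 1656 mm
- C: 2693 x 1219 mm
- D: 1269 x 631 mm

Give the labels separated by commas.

A: 2820/1343 ≈ 2.100 → |2.100 − 2.000| = 0.100
B: 1656/895 ≈ 1.850 → |1.850 − 2.000| = 0.150
C: 2693/1219 ≈ 2.209 → |2.209 − 2.000| = 0.209
D: 1269/631 ≈ 2.011 → |2.011 − 2.000| = 0.011

D, A, B, C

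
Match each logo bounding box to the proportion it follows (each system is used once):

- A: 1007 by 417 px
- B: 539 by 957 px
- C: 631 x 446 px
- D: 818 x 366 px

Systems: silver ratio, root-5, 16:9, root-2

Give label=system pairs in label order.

Ratios: A ≈ 2.415; B ≈ 1.776; C ≈ 1.415; D ≈ 2.235.
Targets: silver ratio ≈ 2.414; root-5 ≈ 2.236; 16:9 ≈ 1.778; root-2 ≈ 1.414.

A=silver ratio, B=16:9, C=root-2, D=root-5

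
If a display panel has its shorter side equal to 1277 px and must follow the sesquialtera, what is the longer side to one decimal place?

1915.5 px

3:2 = 1.50000.
Longer side = 1277 × 1.50000 ≈ 1915.500 → 1915.5 px.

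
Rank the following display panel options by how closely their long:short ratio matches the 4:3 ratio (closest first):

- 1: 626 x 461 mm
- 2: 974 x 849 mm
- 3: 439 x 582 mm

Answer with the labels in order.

Ratios: 1 = 626 / 461 ≈ 1.358; 2 = 974 / 849 ≈ 1.147; 3 = 582 / 439 ≈ 1.326.
|Δ from 1.333|: 1 0.025; 2 0.186; 3 0.007.

3, 1, 2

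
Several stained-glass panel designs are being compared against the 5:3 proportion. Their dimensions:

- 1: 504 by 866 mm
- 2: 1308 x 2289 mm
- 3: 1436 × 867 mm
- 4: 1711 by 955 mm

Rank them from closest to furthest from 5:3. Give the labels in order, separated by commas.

Ratios: 1 = 866 / 504 ≈ 1.718; 2 = 2289 / 1308 ≈ 1.750; 3 = 1436 / 867 ≈ 1.656; 4 = 1711 / 955 ≈ 1.792.
|Δ from 1.667|: 1 0.051; 2 0.083; 3 0.011; 4 0.125.

3, 1, 2, 4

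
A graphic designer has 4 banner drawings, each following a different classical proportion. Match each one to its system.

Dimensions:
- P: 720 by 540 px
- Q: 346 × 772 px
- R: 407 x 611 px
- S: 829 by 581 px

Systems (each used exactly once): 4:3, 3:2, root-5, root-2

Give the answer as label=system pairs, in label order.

P=4:3, Q=root-5, R=3:2, S=root-2

Ratios: P ≈ 1.333; Q ≈ 2.231; R ≈ 1.501; S ≈ 1.427.
Targets: 4:3 ≈ 1.333; 3:2 ≈ 1.500; root-5 ≈ 2.236; root-2 ≈ 1.414.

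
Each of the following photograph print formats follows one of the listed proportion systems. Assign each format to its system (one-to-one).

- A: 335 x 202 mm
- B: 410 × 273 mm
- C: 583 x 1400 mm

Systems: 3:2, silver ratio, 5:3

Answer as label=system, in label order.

Ratios: A ≈ 1.658; B ≈ 1.502; C ≈ 2.401.
Targets: 3:2 ≈ 1.500; silver ratio ≈ 2.414; 5:3 ≈ 1.667.

A=5:3, B=3:2, C=silver ratio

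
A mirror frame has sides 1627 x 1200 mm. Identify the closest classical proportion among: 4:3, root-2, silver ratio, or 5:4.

Ratio = 1627 / 1200 ≈ 1.356.
Distances: 4:3 1.333 (Δ 0.023); root-2 1.414 (Δ 0.058); silver ratio 2.414 (Δ 1.058); 5:4 1.250 (Δ 0.106).

4:3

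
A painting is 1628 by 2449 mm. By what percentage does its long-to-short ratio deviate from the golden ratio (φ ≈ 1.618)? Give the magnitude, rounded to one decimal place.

Ratio = 2449 / 1628 ≈ 1.5043.
Ideal golden ratio ≈ 1.6180. |1.5043 − 1.6180| / 1.6180 ≈ 7.03% → 7.0%.

7.0%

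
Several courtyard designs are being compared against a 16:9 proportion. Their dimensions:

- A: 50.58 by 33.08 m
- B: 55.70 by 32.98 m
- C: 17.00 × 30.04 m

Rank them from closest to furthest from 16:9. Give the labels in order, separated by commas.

A: 50.58/33.08 ≈ 1.529 → |1.529 − 1.778| = 0.249
B: 55.70/32.98 ≈ 1.689 → |1.689 − 1.778| = 0.089
C: 30.04/17.00 ≈ 1.767 → |1.767 − 1.778| = 0.011

C, B, A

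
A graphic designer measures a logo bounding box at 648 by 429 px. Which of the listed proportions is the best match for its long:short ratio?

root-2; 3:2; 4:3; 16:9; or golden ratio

648/429 ≈ 1.510. Nearest candidates are 3:2 (1.500, off by 0.010) and root-2 (1.414, off by 0.096).

3:2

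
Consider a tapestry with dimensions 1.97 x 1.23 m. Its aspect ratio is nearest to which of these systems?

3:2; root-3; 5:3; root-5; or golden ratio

1.97/1.23 ≈ 1.602. Nearest candidates are golden ratio (1.618, off by 0.016) and 5:3 (1.667, off by 0.065).

golden ratio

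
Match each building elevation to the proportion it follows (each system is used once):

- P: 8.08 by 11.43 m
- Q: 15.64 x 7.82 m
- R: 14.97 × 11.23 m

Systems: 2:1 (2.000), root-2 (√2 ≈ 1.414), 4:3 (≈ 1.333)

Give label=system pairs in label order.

P=root-2, Q=2:1, R=4:3

Ratios: P ≈ 1.415; Q ≈ 2.000; R ≈ 1.333.
Targets: 2:1 ≈ 2.000; root-2 ≈ 1.414; 4:3 ≈ 1.333.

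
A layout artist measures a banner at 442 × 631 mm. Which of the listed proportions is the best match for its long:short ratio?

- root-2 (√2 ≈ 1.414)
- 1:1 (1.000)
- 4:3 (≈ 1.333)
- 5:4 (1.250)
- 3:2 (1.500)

root-2

Ratio = 631 / 442 ≈ 1.428.
Distances: root-2 1.414 (Δ 0.014); 1:1 1.000 (Δ 0.428); 4:3 1.333 (Δ 0.095); 5:4 1.250 (Δ 0.178); 3:2 1.500 (Δ 0.072).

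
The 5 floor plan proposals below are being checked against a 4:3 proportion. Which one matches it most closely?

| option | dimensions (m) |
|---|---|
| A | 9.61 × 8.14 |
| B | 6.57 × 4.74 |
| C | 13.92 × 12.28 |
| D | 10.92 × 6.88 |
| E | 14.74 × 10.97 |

E

Target 4:3 ≈ 1.333.
A: 1.181 (Δ0.152)  B: 1.386 (Δ0.053)  C: 1.134 (Δ0.199)  D: 1.587 (Δ0.254)  E: 1.344 (Δ0.011)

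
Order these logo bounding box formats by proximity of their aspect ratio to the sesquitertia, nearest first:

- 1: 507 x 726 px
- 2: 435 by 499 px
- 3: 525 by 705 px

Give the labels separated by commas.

3, 1, 2

1: 726/507 ≈ 1.432 → |1.432 − 1.333| = 0.099
2: 499/435 ≈ 1.147 → |1.147 − 1.333| = 0.186
3: 705/525 ≈ 1.343 → |1.343 − 1.333| = 0.010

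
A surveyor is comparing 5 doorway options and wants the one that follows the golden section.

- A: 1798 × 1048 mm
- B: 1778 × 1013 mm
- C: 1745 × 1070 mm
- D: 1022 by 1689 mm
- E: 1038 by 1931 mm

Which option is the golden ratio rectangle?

Target golden ratio ≈ 1.618.
A: 1.716 (Δ0.098)  B: 1.755 (Δ0.137)  C: 1.631 (Δ0.013)  D: 1.653 (Δ0.035)  E: 1.860 (Δ0.242)

C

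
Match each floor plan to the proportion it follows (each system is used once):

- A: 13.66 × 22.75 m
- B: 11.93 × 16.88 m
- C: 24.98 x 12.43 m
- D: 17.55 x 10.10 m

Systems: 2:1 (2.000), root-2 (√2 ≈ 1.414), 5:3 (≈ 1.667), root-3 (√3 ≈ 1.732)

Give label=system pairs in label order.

A=5:3, B=root-2, C=2:1, D=root-3

A = 22.75/13.66 ≈ 1.665 → 5:3 (1.667)
B = 16.88/11.93 ≈ 1.415 → root-2 (1.414)
C = 24.98/12.43 ≈ 2.010 → 2:1 (2.000)
D = 17.55/10.10 ≈ 1.738 → root-3 (1.732)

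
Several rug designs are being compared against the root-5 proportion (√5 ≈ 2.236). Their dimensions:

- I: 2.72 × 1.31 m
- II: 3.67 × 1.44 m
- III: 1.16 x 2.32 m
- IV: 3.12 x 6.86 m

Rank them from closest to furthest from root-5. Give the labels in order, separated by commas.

IV, I, III, II

I: 2.72/1.31 ≈ 2.076 → |2.076 − 2.236| = 0.160
II: 3.67/1.44 ≈ 2.549 → |2.549 − 2.236| = 0.313
III: 2.32/1.16 ≈ 2.000 → |2.000 − 2.236| = 0.236
IV: 6.86/3.12 ≈ 2.199 → |2.199 − 2.236| = 0.037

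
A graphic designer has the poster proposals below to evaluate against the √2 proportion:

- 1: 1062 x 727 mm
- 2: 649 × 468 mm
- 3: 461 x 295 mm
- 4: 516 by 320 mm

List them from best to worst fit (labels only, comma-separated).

2, 1, 3, 4

Ratios: 1 = 1062 / 727 ≈ 1.461; 2 = 649 / 468 ≈ 1.387; 3 = 461 / 295 ≈ 1.563; 4 = 516 / 320 ≈ 1.613.
|Δ from 1.414|: 1 0.047; 2 0.027; 3 0.149; 4 0.199.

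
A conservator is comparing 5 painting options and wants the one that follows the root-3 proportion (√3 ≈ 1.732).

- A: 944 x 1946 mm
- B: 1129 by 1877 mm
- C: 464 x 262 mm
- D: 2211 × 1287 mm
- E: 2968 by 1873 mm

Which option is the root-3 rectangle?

Ratios (long/short): A ≈ 2.061; B ≈ 1.663; C ≈ 1.771; D ≈ 1.718; E ≈ 1.585.
root-3 ≈ 1.732; option D is nearest (Δ 0.014).

D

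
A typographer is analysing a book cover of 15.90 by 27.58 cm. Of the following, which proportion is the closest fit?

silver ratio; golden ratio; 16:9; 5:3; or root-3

root-3

Ratio = 27.58 / 15.90 ≈ 1.735.
Distances: silver ratio 2.414 (Δ 0.679); golden ratio 1.618 (Δ 0.117); 16:9 1.778 (Δ 0.043); 5:3 1.667 (Δ 0.068); root-3 1.732 (Δ 0.003).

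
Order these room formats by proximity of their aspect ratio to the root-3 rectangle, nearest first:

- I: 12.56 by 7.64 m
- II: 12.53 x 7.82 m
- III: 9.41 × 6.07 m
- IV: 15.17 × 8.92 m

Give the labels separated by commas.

IV, I, II, III

I: 12.56/7.64 ≈ 1.644 → |1.644 − 1.732| = 0.088
II: 12.53/7.82 ≈ 1.602 → |1.602 − 1.732| = 0.130
III: 9.41/6.07 ≈ 1.550 → |1.550 − 1.732| = 0.182
IV: 15.17/8.92 ≈ 1.701 → |1.701 − 1.732| = 0.031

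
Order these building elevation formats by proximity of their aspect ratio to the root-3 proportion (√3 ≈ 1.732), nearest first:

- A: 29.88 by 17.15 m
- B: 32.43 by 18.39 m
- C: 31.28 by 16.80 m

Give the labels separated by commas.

A, B, C

A: 29.88/17.15 ≈ 1.742 → |1.742 − 1.732| = 0.010
B: 32.43/18.39 ≈ 1.763 → |1.763 − 1.732| = 0.031
C: 31.28/16.80 ≈ 1.862 → |1.862 − 1.732| = 0.130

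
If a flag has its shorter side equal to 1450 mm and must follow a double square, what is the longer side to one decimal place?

2:1 = 2.00000.
Longer side = 1450 × 2.00000 ≈ 2900.000 → 2900.0 mm.

2900.0 mm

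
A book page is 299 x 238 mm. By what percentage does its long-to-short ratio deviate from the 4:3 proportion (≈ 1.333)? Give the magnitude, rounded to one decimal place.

Ratio = 299 / 238 ≈ 1.2563.
Ideal 4:3 ≈ 1.3333. |1.2563 − 1.3333| / 1.3333 ≈ 5.78% → 5.8%.

5.8%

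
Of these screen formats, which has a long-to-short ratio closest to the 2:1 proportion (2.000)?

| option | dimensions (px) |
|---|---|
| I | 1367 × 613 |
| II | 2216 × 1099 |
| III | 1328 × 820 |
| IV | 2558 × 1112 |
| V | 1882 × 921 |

Target 2:1 ≈ 2.000.
I: 2.230 (Δ0.230)  II: 2.016 (Δ0.016)  III: 1.620 (Δ0.380)  IV: 2.300 (Δ0.300)  V: 2.043 (Δ0.043)

II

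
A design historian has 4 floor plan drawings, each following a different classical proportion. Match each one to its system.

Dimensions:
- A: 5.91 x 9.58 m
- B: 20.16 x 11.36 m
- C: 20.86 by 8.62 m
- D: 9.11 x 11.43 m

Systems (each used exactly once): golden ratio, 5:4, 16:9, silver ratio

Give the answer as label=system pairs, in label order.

Ratios: A ≈ 1.621; B ≈ 1.775; C ≈ 2.420; D ≈ 1.255.
Targets: golden ratio ≈ 1.618; 5:4 ≈ 1.250; 16:9 ≈ 1.778; silver ratio ≈ 2.414.

A=golden ratio, B=16:9, C=silver ratio, D=5:4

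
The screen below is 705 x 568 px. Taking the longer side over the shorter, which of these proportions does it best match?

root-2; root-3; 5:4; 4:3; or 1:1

5:4

705/568 ≈ 1.241. Nearest candidates are 5:4 (1.250, off by 0.009) and 4:3 (1.333, off by 0.092).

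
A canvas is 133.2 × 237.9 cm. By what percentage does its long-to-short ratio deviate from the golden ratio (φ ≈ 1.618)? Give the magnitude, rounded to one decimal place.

10.4%

Ratio = 237.9 / 133.2 ≈ 1.7860.
Ideal golden ratio ≈ 1.6180. |1.7860 − 1.6180| / 1.6180 ≈ 10.38% → 10.4%.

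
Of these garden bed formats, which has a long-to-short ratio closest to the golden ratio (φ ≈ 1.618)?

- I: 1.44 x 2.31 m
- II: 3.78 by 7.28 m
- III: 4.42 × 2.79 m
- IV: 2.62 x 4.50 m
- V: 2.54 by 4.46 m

I

Target golden ratio ≈ 1.618.
I: 1.604 (Δ0.014)  II: 1.926 (Δ0.308)  III: 1.584 (Δ0.034)  IV: 1.718 (Δ0.100)  V: 1.756 (Δ0.138)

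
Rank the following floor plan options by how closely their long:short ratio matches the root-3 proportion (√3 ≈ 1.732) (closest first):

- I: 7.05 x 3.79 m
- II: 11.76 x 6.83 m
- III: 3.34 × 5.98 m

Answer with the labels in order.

I: 7.05/3.79 ≈ 1.860 → |1.860 − 1.732| = 0.128
II: 11.76/6.83 ≈ 1.722 → |1.722 − 1.732| = 0.010
III: 5.98/3.34 ≈ 1.790 → |1.790 − 1.732| = 0.058

II, III, I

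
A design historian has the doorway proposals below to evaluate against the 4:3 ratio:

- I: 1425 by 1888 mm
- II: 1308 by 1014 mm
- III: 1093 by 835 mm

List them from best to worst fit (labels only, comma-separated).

I, III, II

I: 1888/1425 ≈ 1.325 → |1.325 − 1.333| = 0.008
II: 1308/1014 ≈ 1.290 → |1.290 − 1.333| = 0.043
III: 1093/835 ≈ 1.309 → |1.309 − 1.333| = 0.024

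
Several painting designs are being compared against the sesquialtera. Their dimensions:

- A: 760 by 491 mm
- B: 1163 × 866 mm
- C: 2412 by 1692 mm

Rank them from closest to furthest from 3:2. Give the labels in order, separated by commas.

Ratios: A = 760 / 491 ≈ 1.548; B = 1163 / 866 ≈ 1.343; C = 2412 / 1692 ≈ 1.426.
|Δ from 1.500|: A 0.048; B 0.157; C 0.074.

A, C, B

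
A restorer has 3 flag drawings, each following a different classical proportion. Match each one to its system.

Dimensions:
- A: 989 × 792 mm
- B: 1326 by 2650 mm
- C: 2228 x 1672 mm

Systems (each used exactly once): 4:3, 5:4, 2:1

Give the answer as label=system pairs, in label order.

Ratios: A ≈ 1.249; B ≈ 1.998; C ≈ 1.333.
Targets: 4:3 ≈ 1.333; 5:4 ≈ 1.250; 2:1 ≈ 2.000.

A=5:4, B=2:1, C=4:3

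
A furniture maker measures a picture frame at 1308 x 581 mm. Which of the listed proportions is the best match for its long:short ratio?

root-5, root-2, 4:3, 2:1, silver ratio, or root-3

Ratio = 1308 / 581 ≈ 2.251.
Distances: root-5 2.236 (Δ 0.015); root-2 1.414 (Δ 0.837); 4:3 1.333 (Δ 0.918); 2:1 2.000 (Δ 0.251); silver ratio 2.414 (Δ 0.163); root-3 1.732 (Δ 0.519).

root-5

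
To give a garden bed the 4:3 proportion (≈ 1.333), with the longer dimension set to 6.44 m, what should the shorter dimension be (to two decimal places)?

4.83 m

4:3 ≈ 1.33333.
Shorter side = 6.44 ÷ 1.33333 ≈ 4.8300 → 4.83 m.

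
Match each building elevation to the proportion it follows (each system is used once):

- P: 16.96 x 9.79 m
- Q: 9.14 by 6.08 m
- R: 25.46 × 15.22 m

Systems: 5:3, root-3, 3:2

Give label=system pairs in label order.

P = 16.96/9.79 ≈ 1.732 → root-3 (1.732)
Q = 9.14/6.08 ≈ 1.503 → 3:2 (1.500)
R = 25.46/15.22 ≈ 1.673 → 5:3 (1.667)

P=root-3, Q=3:2, R=5:3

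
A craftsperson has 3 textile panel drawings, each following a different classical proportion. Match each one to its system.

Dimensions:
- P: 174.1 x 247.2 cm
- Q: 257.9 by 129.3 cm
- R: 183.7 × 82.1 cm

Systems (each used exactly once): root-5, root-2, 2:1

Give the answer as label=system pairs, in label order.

P=root-2, Q=2:1, R=root-5

Ratios: P ≈ 1.420; Q ≈ 1.995; R ≈ 2.238.
Targets: root-5 ≈ 2.236; root-2 ≈ 1.414; 2:1 ≈ 2.000.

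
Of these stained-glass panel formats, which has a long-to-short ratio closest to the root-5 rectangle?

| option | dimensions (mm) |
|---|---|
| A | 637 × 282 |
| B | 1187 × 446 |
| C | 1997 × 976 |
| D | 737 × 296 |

Target root-5 ≈ 2.236.
A: 2.259 (Δ0.023)  B: 2.661 (Δ0.425)  C: 2.046 (Δ0.190)  D: 2.490 (Δ0.254)

A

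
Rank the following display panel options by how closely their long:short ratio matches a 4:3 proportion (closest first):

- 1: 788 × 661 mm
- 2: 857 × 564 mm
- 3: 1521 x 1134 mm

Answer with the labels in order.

Ratios: 1 = 788 / 661 ≈ 1.192; 2 = 857 / 564 ≈ 1.520; 3 = 1521 / 1134 ≈ 1.341.
|Δ from 1.333|: 1 0.141; 2 0.187; 3 0.008.

3, 1, 2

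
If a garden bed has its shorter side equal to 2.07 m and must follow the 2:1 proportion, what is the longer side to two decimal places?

2:1 = 2.00000.
Longer side = 2.07 × 2.00000 ≈ 4.1400 → 4.14 m.

4.14 m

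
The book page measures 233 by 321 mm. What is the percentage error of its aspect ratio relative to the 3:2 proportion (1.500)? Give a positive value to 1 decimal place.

Ratio = 321 / 233 ≈ 1.3777.
Ideal 3:2 = 1.5000. |1.3777 − 1.5000| / 1.5000 ≈ 8.15% → 8.2%.

8.2%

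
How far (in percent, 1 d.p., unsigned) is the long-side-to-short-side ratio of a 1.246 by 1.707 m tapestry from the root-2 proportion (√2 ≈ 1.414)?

Ratio = 1.707 / 1.246 ≈ 1.3700.
Ideal root-2 ≈ 1.4142. |1.3700 − 1.4142| / 1.4142 ≈ 3.13% → 3.1%.

3.1%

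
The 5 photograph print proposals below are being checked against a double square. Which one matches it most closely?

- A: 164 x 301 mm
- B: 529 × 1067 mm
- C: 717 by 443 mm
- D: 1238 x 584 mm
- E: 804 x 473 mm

Target 2:1 ≈ 2.000.
A: 1.835 (Δ0.165)  B: 2.017 (Δ0.017)  C: 1.619 (Δ0.381)  D: 2.120 (Δ0.120)  E: 1.700 (Δ0.300)

B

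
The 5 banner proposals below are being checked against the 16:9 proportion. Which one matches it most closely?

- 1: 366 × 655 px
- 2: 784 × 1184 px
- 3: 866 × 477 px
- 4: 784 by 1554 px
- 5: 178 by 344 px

1

Ratios (long/short): 1 ≈ 1.790; 2 ≈ 1.510; 3 ≈ 1.816; 4 ≈ 1.982; 5 ≈ 1.933.
16:9 ≈ 1.778; option 1 is nearest (Δ 0.012).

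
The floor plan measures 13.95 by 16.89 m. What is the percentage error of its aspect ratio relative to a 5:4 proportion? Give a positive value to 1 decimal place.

Ratio = 16.89 / 13.95 ≈ 1.2108.
Ideal 5:4 = 1.2500. |1.2108 − 1.2500| / 1.2500 ≈ 3.14% → 3.1%.

3.1%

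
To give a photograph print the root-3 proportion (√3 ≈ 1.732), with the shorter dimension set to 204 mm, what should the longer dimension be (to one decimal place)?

353.3 mm

root-3 ≈ 1.73205.
Longer side = 204 × 1.73205 ≈ 353.338 → 353.3 mm.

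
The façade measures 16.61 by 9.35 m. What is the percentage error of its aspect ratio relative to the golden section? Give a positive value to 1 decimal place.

Ratio = 16.61 / 9.35 ≈ 1.7765.
Ideal golden ratio ≈ 1.6180. |1.7765 − 1.6180| / 1.6180 ≈ 9.80% → 9.8%.

9.8%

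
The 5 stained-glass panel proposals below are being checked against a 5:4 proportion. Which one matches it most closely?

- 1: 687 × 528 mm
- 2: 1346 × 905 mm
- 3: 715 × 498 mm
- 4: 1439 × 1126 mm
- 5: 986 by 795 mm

Target 5:4 ≈ 1.250.
1: 1.301 (Δ0.051)  2: 1.487 (Δ0.237)  3: 1.436 (Δ0.186)  4: 1.278 (Δ0.028)  5: 1.240 (Δ0.010)

5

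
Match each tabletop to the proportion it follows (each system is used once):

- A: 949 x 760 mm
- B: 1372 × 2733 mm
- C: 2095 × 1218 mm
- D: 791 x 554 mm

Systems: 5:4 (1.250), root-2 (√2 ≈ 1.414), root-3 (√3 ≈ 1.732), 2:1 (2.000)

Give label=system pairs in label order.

A = 949/760 ≈ 1.249 → 5:4 (1.250)
B = 2733/1372 ≈ 1.992 → 2:1 (2.000)
C = 2095/1218 ≈ 1.720 → root-3 (1.732)
D = 791/554 ≈ 1.428 → root-2 (1.414)

A=5:4, B=2:1, C=root-3, D=root-2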